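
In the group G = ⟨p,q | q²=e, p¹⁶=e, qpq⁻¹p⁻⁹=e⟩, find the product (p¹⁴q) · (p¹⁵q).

Compute (p¹⁴q) · (p¹⁵q) by multiplying left to right and reducing via the relations at each step:
  (p¹⁴q) · p¹⁵ = p⁵q
  (p⁵q) · q = p⁵

Answer: p⁵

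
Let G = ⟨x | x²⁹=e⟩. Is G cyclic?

|G| = 29. The element x has order 29 (its powers give 29 distinct elements), so ⟨x⟩ = G and G is cyclic.

Answer: Yes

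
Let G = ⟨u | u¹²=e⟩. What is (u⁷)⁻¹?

The order of (u⁷) is 12 (smallest k with (u⁷)ᵏ = e), so (u⁷)⁻¹ = (u⁷)¹¹ = u⁵.
Check: (u⁷) · (u⁵) → (u⁷) · u⁵ = e, giving e as required.

Answer: u⁵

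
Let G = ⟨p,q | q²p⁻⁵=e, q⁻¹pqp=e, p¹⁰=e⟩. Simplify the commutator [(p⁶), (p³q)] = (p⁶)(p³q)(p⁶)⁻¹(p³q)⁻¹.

[(p⁶), (p³q)] = (p⁶)·(p³q)·(p⁶)⁻¹·(p³q)⁻¹.
  (p⁶) · (p³q) = p⁴q⁻¹
  (p⁴q⁻¹) · (p⁴) = q⁻¹
  (q⁻¹) · (p³q⁻¹) = p²

Answer: p²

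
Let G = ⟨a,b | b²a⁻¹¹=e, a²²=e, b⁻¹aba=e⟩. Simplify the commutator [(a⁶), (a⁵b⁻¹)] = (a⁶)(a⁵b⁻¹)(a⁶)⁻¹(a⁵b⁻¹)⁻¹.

[(a⁶), (a⁵b⁻¹)] = (a⁶)·(a⁵b⁻¹)·(a⁶)⁻¹·(a⁵b⁻¹)⁻¹.
  (a⁶) · (a⁵b⁻¹) = b
  b · (a¹⁶) = a⁶b
  (a⁶b) · (a⁵b) = a¹²

Answer: a¹²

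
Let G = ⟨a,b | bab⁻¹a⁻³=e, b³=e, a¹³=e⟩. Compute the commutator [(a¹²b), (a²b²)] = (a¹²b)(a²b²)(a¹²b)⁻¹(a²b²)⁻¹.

[(a¹²b), (a²b²)] = (a¹²b)·(a²b²)·(a¹²b)⁻¹·(a²b²)⁻¹.
  (a¹²b) · (a²b²) = a⁵
  (a⁵) · (a⁹b²) = ab²
  (ab²) · (a⁷b) = a¹²

Answer: a¹²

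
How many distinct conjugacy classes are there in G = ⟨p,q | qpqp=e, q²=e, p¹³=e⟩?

The conjugacy classes (representative and size) are:
  [e] (size 1), [p¹²] (size 2), [p¹¹] (size 2), [p³] (size 2), [p⁴] (size 2), [p⁸] (size 2), [p⁶] (size 2), [q] (size 13).
Class equation: 1 + 2 + 2 + 2 + 2 + 2 + 2 + 13 = 26 = |G|. So G has 8 conjugacy classes.

Answer: 8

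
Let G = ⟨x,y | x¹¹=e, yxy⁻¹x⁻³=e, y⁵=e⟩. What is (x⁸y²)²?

Compute successive powers of (x⁸y²), reducing at each step:
  (x⁸y²)²: (x⁸y²) · x⁸ = x³y²;   (x³y²) · y² = x³y⁴

Answer: x³y⁴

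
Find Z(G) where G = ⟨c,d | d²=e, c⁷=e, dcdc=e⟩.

An element z ∈ Z(G) iff z commutes with every generator.
For example e is central: e·c = c = c·e; e·d = d = d·e.
Whereas c ∉ Z(G) since c·d = cd ≠ c⁶d = d·c.
Checking each of the 14 elements this way gives Z(G) = {e}, of order 1.

Answer: {e}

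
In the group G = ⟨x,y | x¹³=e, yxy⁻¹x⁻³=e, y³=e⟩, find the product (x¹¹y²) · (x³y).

Compute (x¹¹y²) · (x³y) by multiplying left to right and reducing via the relations at each step:
  (x¹¹y²) · x³ = x¹²y²
  (x¹²y²) · y = x¹²

Answer: x¹²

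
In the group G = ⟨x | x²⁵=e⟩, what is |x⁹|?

Compute successive powers until reaching e:
  (x⁹)¹ = x⁹, (x⁹)² = x¹⁸, (x⁹)³ = x², (x⁹)⁴ = x¹¹, (x⁹)⁵ = x²⁰, (x⁹)⁶ = x⁴, (x⁹)⁷ = x¹³, (x⁹)⁸ = x²², (x⁹)⁹ = x⁶, (x⁹)¹⁰ = x¹⁵, (x⁹)¹¹ = x²⁴, (x⁹)¹² = x⁸, (x⁹)¹³ = x¹⁷, (x⁹)¹⁴ = x, (x⁹)¹⁵ = x¹⁰, (x⁹)¹⁶ = x¹⁹, (x⁹)¹⁷ = x³, (x⁹)¹⁸ = x¹², (x⁹)¹⁹ = x²¹, (x⁹)²⁰ = x⁵, (x⁹)²¹ = x¹⁴, (x⁹)²² = x²³, (x⁹)²³ = x⁷, (x⁹)²⁴ = x¹⁶, (x⁹)²⁵ = e.
The smallest positive k with (x⁹)ᵏ = e is 25.

Answer: 25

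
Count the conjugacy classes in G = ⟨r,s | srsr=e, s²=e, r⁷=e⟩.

The conjugacy classes (representative and size) are:
  [e] (size 1), [r⁶] (size 2), [r⁵] (size 2), [r⁴] (size 2), [rs] (size 7).
Class equation: 1 + 2 + 2 + 2 + 7 = 14 = |G|. So G has 5 conjugacy classes.

Answer: 5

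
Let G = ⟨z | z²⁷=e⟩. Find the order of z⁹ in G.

Compute successive powers until reaching e:
  (z⁹)¹ = z⁹, (z⁹)² = z¹⁸, (z⁹)³ = e.
The smallest positive k with (z⁹)ᵏ = e is 3.

Answer: 3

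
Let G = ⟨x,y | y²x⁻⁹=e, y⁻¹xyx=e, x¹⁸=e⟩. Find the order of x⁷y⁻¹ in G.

Compute successive powers until reaching e:
  (x⁷y⁻¹)¹ = x⁷y⁻¹, (x⁷y⁻¹)² = x⁹, (x⁷y⁻¹)³ = x⁷y, (x⁷y⁻¹)⁴ = e.
The smallest positive k with (x⁷y⁻¹)ᵏ = e is 4.

Answer: 4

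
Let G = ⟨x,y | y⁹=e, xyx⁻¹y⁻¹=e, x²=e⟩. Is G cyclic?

|G| = 18. The element xy has order 18 (its powers give 18 distinct elements), so ⟨xy⟩ = G and G is cyclic.

Answer: Yes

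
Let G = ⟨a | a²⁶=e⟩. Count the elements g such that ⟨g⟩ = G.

G is cyclic of order 26. An element generates G iff its order is 26, and a cyclic group of order 26 has exactly φ(26) = 12 such elements.

Answer: 12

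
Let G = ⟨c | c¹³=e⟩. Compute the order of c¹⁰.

Compute successive powers until reaching e:
  (c¹⁰)¹ = c¹⁰, (c¹⁰)² = c⁷, (c¹⁰)³ = c⁴, (c¹⁰)⁴ = c, (c¹⁰)⁵ = c¹¹, (c¹⁰)⁶ = c⁸, (c¹⁰)⁷ = c⁵, (c¹⁰)⁸ = c², (c¹⁰)⁹ = c¹², (c¹⁰)¹⁰ = c⁹, (c¹⁰)¹¹ = c⁶, (c¹⁰)¹² = c³, (c¹⁰)¹³ = e.
The smallest positive k with (c¹⁰)ᵏ = e is 13.

Answer: 13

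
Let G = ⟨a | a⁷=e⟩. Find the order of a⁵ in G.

Compute successive powers until reaching e:
  (a⁵)¹ = a⁵, (a⁵)² = a³, (a⁵)³ = a, (a⁵)⁴ = a⁶, (a⁵)⁵ = a⁴, (a⁵)⁶ = a², (a⁵)⁷ = e.
The smallest positive k with (a⁵)ᵏ = e is 7.

Answer: 7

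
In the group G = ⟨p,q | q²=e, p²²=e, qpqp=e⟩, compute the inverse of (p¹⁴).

The order of (p¹⁴) is 11 (smallest k with (p¹⁴)ᵏ = e), so (p¹⁴)⁻¹ = (p¹⁴)¹⁰ = p⁸.
Check: (p¹⁴) · (p⁸) → (p¹⁴) · p⁸ = e, giving e as required.

Answer: p⁸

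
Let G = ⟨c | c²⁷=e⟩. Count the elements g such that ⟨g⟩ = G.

G is cyclic of order 27. An element generates G iff its order is 27, and a cyclic group of order 27 has exactly φ(27) = 18 such elements.

Answer: 18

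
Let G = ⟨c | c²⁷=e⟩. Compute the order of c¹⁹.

Compute successive powers until reaching e:
  (c¹⁹)¹ = c¹⁹, (c¹⁹)² = c¹¹, (c¹⁹)³ = c³, (c¹⁹)⁴ = c²², (c¹⁹)⁵ = c¹⁴, (c¹⁹)⁶ = c⁶, (c¹⁹)⁷ = c²⁵, (c¹⁹)⁸ = c¹⁷, (c¹⁹)⁹ = c⁹, (c¹⁹)¹⁰ = c, (c¹⁹)¹¹ = c²⁰, (c¹⁹)¹² = c¹², (c¹⁹)¹³ = c⁴, (c¹⁹)¹⁴ = c²³, (c¹⁹)¹⁵ = c¹⁵, (c¹⁹)¹⁶ = c⁷, (c¹⁹)¹⁷ = c²⁶, (c¹⁹)¹⁸ = c¹⁸, (c¹⁹)¹⁹ = c¹⁰, (c¹⁹)²⁰ = c², (c¹⁹)²¹ = c²¹, (c¹⁹)²² = c¹³, (c¹⁹)²³ = c⁵, (c¹⁹)²⁴ = c²⁴, (c¹⁹)²⁵ = c¹⁶, (c¹⁹)²⁶ = c⁸, (c¹⁹)²⁷ = e.
The smallest positive k with (c¹⁹)ᵏ = e is 27.

Answer: 27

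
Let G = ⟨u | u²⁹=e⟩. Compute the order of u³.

Compute successive powers until reaching e:
  (u³)¹ = u³, (u³)² = u⁶, (u³)³ = u⁹, (u³)⁴ = u¹², (u³)⁵ = u¹⁵, (u³)⁶ = u¹⁸, (u³)⁷ = u²¹, (u³)⁸ = u²⁴, (u³)⁹ = u²⁷, (u³)¹⁰ = u, (u³)¹¹ = u⁴, (u³)¹² = u⁷, (u³)¹³ = u¹⁰, (u³)¹⁴ = u¹³, (u³)¹⁵ = u¹⁶, (u³)¹⁶ = u¹⁹, (u³)¹⁷ = u²², (u³)¹⁸ = u²⁵, (u³)¹⁹ = u²⁸, (u³)²⁰ = u², (u³)²¹ = u⁵, (u³)²² = u⁸, (u³)²³ = u¹¹, (u³)²⁴ = u¹⁴, (u³)²⁵ = u¹⁷, (u³)²⁶ = u²⁰, (u³)²⁷ = u²³, (u³)²⁸ = u²⁶, (u³)²⁹ = e.
The smallest positive k with (u³)ᵏ = e is 29.

Answer: 29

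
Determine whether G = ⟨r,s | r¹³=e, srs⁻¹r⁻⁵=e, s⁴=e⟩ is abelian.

r·s = rs but s·r = r⁵s, so r·s ≠ s·r and G is not abelian.

Answer: No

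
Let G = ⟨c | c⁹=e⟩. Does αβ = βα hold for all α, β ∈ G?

G has a single generator, so G is cyclic and hence abelian.

Answer: Yes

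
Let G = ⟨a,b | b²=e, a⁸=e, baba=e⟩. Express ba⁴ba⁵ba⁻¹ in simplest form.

Multiply left to right, reducing at each step:
  b · a⁴ = a⁴b
  (a⁴b) · b = a⁴
  (a⁴) · a⁵ = a
  a · b = ab
  (ab) · a⁻¹ = a²b

Answer: a²b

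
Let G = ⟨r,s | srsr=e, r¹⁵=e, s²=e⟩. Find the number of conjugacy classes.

The conjugacy classes (representative and size) are:
  [e] (size 1), [r¹⁴] (size 2), [r²] (size 2), [r³] (size 2), [r⁴] (size 2), [r¹⁰] (size 2), [r⁹] (size 2), [r⁷] (size 2), [r¹³s] (size 15).
Class equation: 1 + 2 + 2 + 2 + 2 + 2 + 2 + 2 + 15 = 30 = |G|. So G has 9 conjugacy classes.

Answer: 9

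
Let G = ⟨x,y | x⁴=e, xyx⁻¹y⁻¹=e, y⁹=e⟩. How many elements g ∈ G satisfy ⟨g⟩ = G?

G is cyclic of order 36. An element generates G iff its order is 36, and a cyclic group of order 36 has exactly φ(36) = 12 such elements.

Answer: 12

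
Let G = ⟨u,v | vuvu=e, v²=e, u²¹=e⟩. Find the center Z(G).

An element z ∈ Z(G) iff z commutes with every generator.
For example e is central: e·u = u = u·e; e·v = v = v·e.
Whereas u ∉ Z(G) since u·v = uv ≠ u²⁰v = v·u.
Checking each of the 42 elements this way gives Z(G) = {e}, of order 1.

Answer: {e}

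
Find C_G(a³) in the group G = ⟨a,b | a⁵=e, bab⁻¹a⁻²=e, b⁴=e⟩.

⟨a³⟩ ⊆ C_G(a³) since powers of a³ commute with a³; so |C_G(a³)| ≥ |⟨a³⟩| = 5.
By orbit–stabilizer, |C_G(a³)| = |G| / |conj. class of a³| = 20 / 4 = 5.
The 5 elements commuting with a³ are {e, a, a², a³, a⁴}.

Answer: {e, a, a², a³, a⁴}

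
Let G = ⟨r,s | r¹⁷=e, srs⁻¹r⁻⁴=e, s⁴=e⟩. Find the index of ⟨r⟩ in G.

First find ord(r) by computing successive powers:
  r¹ = r, r² = r², r³ = r³, r⁴ = r⁴, r⁵ = r⁵, r⁶ = r⁶, r⁷ = r⁷, r⁸ = r⁸, r⁹ = r⁹, r¹⁰ = r¹⁰, r¹¹ = r¹¹, r¹² = r¹², r¹³ = r¹³, r¹⁴ = r¹⁴, r¹⁵ = r¹⁵, r¹⁶ = r¹⁶, r¹⁷ = e.
So |⟨r⟩| = ord(r) = 17. With |G| = 68, by Lagrange [G : ⟨r⟩] = 68/17 = 4.

Answer: 4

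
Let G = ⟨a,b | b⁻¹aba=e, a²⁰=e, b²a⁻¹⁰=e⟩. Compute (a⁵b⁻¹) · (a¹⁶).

Compute (a⁵b⁻¹) · (a¹⁶) by multiplying left to right and reducing via the relations at each step:
  (a⁵b⁻¹) · a¹⁶ = a⁹b⁻¹

Answer: a⁹b⁻¹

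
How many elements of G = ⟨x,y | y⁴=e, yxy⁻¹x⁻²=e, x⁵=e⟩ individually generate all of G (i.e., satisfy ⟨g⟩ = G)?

⟨g⟩ = G would require ord(g) = |G| = 20, but the maximum element order in G is 5 < 20. So G is not cyclic and no single element generates it: the count is 0.

Answer: 0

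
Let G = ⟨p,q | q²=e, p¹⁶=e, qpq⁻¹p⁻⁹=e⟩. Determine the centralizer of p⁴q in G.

⟨p⁴q⟩ ⊆ C_G(p⁴q) since powers of p⁴q commute with p⁴q; so |C_G(p⁴q)| ≥ |⟨p⁴q⟩| = 4.
By orbit–stabilizer, |C_G(p⁴q)| = |G| / |conj. class of p⁴q| = 32 / 2 = 16.
The 16 elements commuting with p⁴q are {e, p², p⁴, p⁶, p⁸, p¹⁰, p¹², p¹⁴, q, p¹⁰q, p²q, p¹²q, p⁴q, p¹⁴q, p⁶q, p⁸q}.

Answer: {e, p², p⁴, p⁶, p⁸, p¹⁰, p¹², p¹⁴, q, p¹⁰q, p²q, p¹²q, p⁴q, p¹⁴q, p⁶q, p⁸q}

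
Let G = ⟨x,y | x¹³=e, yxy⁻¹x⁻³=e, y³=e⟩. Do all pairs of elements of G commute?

x·y = xy but y·x = x³y, so x·y ≠ y·x and G is not abelian.

Answer: No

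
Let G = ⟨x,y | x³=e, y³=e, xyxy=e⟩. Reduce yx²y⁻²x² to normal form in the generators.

Multiply left to right, reducing at each step:
  y · x² = yx²
  (yx²) · y⁻² = xy²x
  (xy²x) · x² = xy²

Answer: xy²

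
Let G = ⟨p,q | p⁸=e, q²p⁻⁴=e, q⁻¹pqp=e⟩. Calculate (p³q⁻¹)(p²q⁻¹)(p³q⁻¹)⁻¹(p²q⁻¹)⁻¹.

[(p³q⁻¹), (p²q⁻¹)] = (p³q⁻¹)·(p²q⁻¹)·(p³q⁻¹)⁻¹·(p²q⁻¹)⁻¹.
  (p³q⁻¹) · (p²q⁻¹) = p⁵
  (p⁵) · (p³q) = q
  q · (p²q) = p²

Answer: p²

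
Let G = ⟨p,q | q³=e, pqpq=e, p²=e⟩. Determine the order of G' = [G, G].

G' = [G, G] is generated by all commutators. The generator-pair commutators are: [p, q] = q.
The subgroup they normally generate is {e, q, q²}, of order 3.
Check: |G/G'| = 6/3 = 2 is the order of the abelianisation.

Answer: 3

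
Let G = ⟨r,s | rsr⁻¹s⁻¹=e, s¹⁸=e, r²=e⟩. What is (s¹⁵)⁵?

Compute successive powers of (s¹⁵), reducing at each step:
  (s¹⁵)²: (s¹⁵) · s¹⁵ = s¹²
  (s¹⁵)³: (s¹²) · s¹⁵ = s⁹
  (s¹⁵)⁴: (s⁹) · s¹⁵ = s⁶
  (s¹⁵)⁵: (s⁶) · s¹⁵ = s³

Answer: s³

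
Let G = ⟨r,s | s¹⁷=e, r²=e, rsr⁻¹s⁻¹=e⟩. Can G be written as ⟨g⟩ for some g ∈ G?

|G| = 34. The element rs has order 34 (its powers give 34 distinct elements), so ⟨rs⟩ = G and G is cyclic.

Answer: Yes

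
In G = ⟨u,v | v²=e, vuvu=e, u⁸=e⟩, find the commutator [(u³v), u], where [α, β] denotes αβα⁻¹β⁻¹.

[(u³v), u] = (u³v)·u·(u³v)⁻¹·u⁻¹.
  (u³v) · u = u²v
  (u²v) · (u³v) = u⁷
  (u⁷) · (u⁷) = u⁶

Answer: u⁶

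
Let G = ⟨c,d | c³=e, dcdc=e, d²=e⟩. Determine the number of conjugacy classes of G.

The conjugacy classes (representative and size) are:
  [e] (size 1), [c] (size 2), [cd] (size 3).
Class equation: 1 + 2 + 3 = 6 = |G|. So G has 3 conjugacy classes.

Answer: 3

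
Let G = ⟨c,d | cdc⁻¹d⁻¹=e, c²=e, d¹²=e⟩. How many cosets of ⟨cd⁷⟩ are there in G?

First find ord(cd⁷) by computing successive powers:
  (cd⁷)¹ = cd⁷, (cd⁷)² = d², (cd⁷)³ = cd⁹, (cd⁷)⁴ = d⁴, (cd⁷)⁵ = cd¹¹, (cd⁷)⁶ = d⁶, (cd⁷)⁷ = cd, (cd⁷)⁸ = d⁸, (cd⁷)⁹ = cd³, (cd⁷)¹⁰ = d¹⁰, (cd⁷)¹¹ = cd⁵, (cd⁷)¹² = e.
So |⟨cd⁷⟩| = ord(cd⁷) = 12. With |G| = 24, by Lagrange [G : ⟨cd⁷⟩] = 24/12 = 2.

Answer: 2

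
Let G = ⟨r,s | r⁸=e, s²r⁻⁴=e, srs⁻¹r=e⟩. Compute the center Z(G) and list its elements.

An element z ∈ Z(G) iff z commutes with every generator.
For example r⁴ is central: (r⁴)·r = r⁵ = r·(r⁴); (r⁴)·s = s⁻¹ = s·(r⁴).
Whereas r ∉ Z(G) since r·s = rs ≠ r³s⁻¹ = s·r.
Checking each of the 16 elements this way gives Z(G) = {e, r⁴}, of order 2.

Answer: {e, r⁴}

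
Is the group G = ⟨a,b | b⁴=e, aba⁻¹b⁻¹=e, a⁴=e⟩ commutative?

Each pair of generators commutes: a·b = ab = b·a. Since the generators pairwise commute, every element of G commutes with every other, so G is abelian.

Answer: Yes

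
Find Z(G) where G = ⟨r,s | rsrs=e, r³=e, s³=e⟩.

An element z ∈ Z(G) iff z commutes with every generator.
For example e is central: e·r = r = r·e; e·s = s = s·e.
Whereas r ∉ Z(G) since r·s = rs ≠ r²s² = s·r.
Checking each of the 12 elements this way gives Z(G) = {e}, of order 1.

Answer: {e}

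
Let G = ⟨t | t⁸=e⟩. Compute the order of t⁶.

Compute successive powers until reaching e:
  (t⁶)¹ = t⁶, (t⁶)² = t⁴, (t⁶)³ = t², (t⁶)⁴ = e.
The smallest positive k with (t⁶)ᵏ = e is 4.

Answer: 4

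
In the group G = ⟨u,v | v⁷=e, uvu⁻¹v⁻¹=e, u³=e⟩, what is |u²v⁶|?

Compute successive powers until reaching e:
  (u²v⁶)¹ = u²v⁶, (u²v⁶)² = uv⁵, (u²v⁶)³ = v⁴, (u²v⁶)⁴ = u²v³, (u²v⁶)⁵ = uv², (u²v⁶)⁶ = v, (u²v⁶)⁷ = u², (u²v⁶)⁸ = uv⁶, (u²v⁶)⁹ = v⁵, (u²v⁶)¹⁰ = u²v⁴, (u²v⁶)¹¹ = uv³, (u²v⁶)¹² = v², (u²v⁶)¹³ = u²v, (u²v⁶)¹⁴ = u, (u²v⁶)¹⁵ = v⁶, (u²v⁶)¹⁶ = u²v⁵, (u²v⁶)¹⁷ = uv⁴, (u²v⁶)¹⁸ = v³, (u²v⁶)¹⁹ = u²v², (u²v⁶)²⁰ = uv, (u²v⁶)²¹ = e.
The smallest positive k with (u²v⁶)ᵏ = e is 21.

Answer: 21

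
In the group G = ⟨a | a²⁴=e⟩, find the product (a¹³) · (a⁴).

Compute (a¹³) · (a⁴) by multiplying left to right and reducing via the relations at each step:
  (a¹³) · a⁴ = a¹⁷

Answer: a¹⁷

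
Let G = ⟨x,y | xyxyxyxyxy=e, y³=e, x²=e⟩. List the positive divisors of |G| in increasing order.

|G| = 60 = 2² · 3 · 5. By Lagrange's theorem the order of any subgroup divides 60; the divisors of 60 are 1, 2, 3, 4, 5, 6, 10, 12, 15, 20, 30, 60.

Answer: 1, 2, 3, 4, 5, 6, 10, 12, 15, 20, 30, 60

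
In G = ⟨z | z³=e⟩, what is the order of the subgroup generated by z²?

|⟨z²⟩| equals the order of z². Compute successive powers until reaching e:
  (z²)¹ = z², (z²)² = z, (z²)³ = e.
The smallest positive k with (z²)ᵏ = e is 3, so |⟨z²⟩| = 3.

Answer: 3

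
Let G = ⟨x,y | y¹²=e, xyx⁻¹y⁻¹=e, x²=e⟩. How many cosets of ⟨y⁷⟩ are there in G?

First find ord(y⁷) by computing successive powers:
  (y⁷)¹ = y⁷, (y⁷)² = y², (y⁷)³ = y⁹, (y⁷)⁴ = y⁴, (y⁷)⁵ = y¹¹, (y⁷)⁶ = y⁶, (y⁷)⁷ = y, (y⁷)⁸ = y⁸, (y⁷)⁹ = y³, (y⁷)¹⁰ = y¹⁰, (y⁷)¹¹ = y⁵, (y⁷)¹² = e.
So |⟨y⁷⟩| = ord(y⁷) = 12. With |G| = 24, by Lagrange [G : ⟨y⁷⟩] = 24/12 = 2.

Answer: 2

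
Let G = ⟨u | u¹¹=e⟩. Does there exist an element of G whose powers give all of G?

|G| = 11. The element u has order 11 (its powers give 11 distinct elements), so ⟨u⟩ = G and G is cyclic.

Answer: Yes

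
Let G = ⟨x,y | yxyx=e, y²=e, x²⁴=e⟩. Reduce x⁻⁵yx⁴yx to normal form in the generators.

Multiply left to right, reducing at each step:
  (x¹⁹) · y = x¹⁹y
  (x¹⁹y) · x⁴ = x¹⁵y
  (x¹⁵y) · y = x¹⁵
  (x¹⁵) · x = x¹⁶

Answer: x¹⁶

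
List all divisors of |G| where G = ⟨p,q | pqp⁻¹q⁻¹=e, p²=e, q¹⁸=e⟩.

|G| = 36 = 2² · 3². By Lagrange's theorem the order of any subgroup divides 36; the divisors of 36 are 1, 2, 3, 4, 6, 9, 12, 18, 36.

Answer: 1, 2, 3, 4, 6, 9, 12, 18, 36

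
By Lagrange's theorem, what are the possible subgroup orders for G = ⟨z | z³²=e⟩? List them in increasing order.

|G| = 32 = 2⁵. By Lagrange's theorem the order of any subgroup divides 32; the divisors of 32 are 1, 2, 4, 8, 16, 32.

Answer: 1, 2, 4, 8, 16, 32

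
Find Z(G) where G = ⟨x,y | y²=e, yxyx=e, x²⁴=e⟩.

An element z ∈ Z(G) iff z commutes with every generator.
For example x¹² is central: (x¹²)·x = x¹³ = x·(x¹²); (x¹²)·y = x¹²y = y·(x¹²).
Whereas x ∉ Z(G) since x·y = xy ≠ x²³y = y·x.
Checking each of the 48 elements this way gives Z(G) = {e, x¹²}, of order 2.

Answer: {e, x¹²}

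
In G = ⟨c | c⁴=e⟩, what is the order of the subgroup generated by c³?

|⟨c³⟩| equals the order of c³. Compute successive powers until reaching e:
  (c³)¹ = c³, (c³)² = c², (c³)³ = c, (c³)⁴ = e.
The smallest positive k with (c³)ᵏ = e is 4, so |⟨c³⟩| = 4.

Answer: 4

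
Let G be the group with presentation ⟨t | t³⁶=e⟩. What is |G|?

G is generated by a single element, so G is cyclic. The relator gives t³⁶ = e and no smaller power is forced to be e, so the 36 powers {e, t, t², t³, t⁴, t⁵, t⁶, t⁷, t⁸, t⁹, t²², t²³, t²¹, t²⁰, t²⁴, t²⁵, t²⁶, t²⁷, t²⁸, t²⁹, t³², t³³, t³¹, t³⁰, t³⁴, t³⁵, t¹², t¹³, t¹¹, t¹⁰, t¹⁴, t¹⁵, t¹⁶, t¹⁷, t¹⁸, t¹⁹} are distinct. Hence |G| = 36.

Answer: 36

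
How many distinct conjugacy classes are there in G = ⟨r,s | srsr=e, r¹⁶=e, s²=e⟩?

The conjugacy classes (representative and size) are:
  [e] (size 1), [r¹⁵] (size 2), [r²] (size 2), [r³] (size 2), [r¹²] (size 2), [r⁵] (size 2), [r⁶] (size 2), [r⁷] (size 2), [r⁸] (size 1), [r²s] (size 8), [r¹⁵s] (size 8).
Class equation: 1 + 2 + 2 + 2 + 2 + 2 + 2 + 2 + 1 + 8 + 8 = 32 = |G|. So G has 11 conjugacy classes.

Answer: 11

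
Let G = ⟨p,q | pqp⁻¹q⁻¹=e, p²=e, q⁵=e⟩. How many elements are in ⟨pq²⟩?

|⟨pq²⟩| equals the order of pq². Compute successive powers until reaching e:
  (pq²)¹ = pq², (pq²)² = q⁴, (pq²)³ = pq, (pq²)⁴ = q³, (pq²)⁵ = p, (pq²)⁶ = q², (pq²)⁷ = pq⁴, (pq²)⁸ = q, (pq²)⁹ = pq³, (pq²)¹⁰ = e.
The smallest positive k with (pq²)ᵏ = e is 10, so |⟨pq²⟩| = 10.

Answer: 10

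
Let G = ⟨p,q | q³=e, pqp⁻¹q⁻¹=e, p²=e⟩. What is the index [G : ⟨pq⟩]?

First find ord(pq) by computing successive powers:
  (pq)¹ = pq, (pq)² = q², (pq)³ = p, (pq)⁴ = q, (pq)⁵ = pq², (pq)⁶ = e.
So |⟨pq⟩| = ord(pq) = 6. With |G| = 6, by Lagrange [G : ⟨pq⟩] = 6/6 = 1.

Answer: 1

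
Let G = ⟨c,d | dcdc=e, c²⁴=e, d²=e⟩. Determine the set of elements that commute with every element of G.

An element z ∈ Z(G) iff z commutes with every generator.
For example c¹² is central: (c¹²)·c = c¹³ = c·(c¹²); (c¹²)·d = c¹²d = d·(c¹²).
Whereas c ∉ Z(G) since c·d = cd ≠ c²³d = d·c.
Checking each of the 48 elements this way gives Z(G) = {e, c¹²}, of order 2.

Answer: {e, c¹²}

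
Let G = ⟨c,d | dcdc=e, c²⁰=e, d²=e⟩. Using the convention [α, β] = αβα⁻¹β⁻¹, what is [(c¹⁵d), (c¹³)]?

[(c¹⁵d), (c¹³)] = (c¹⁵d)·(c¹³)·(c¹⁵d)⁻¹·(c¹³)⁻¹.
  (c¹⁵d) · (c¹³) = c²d
  (c²d) · (c¹⁵d) = c⁷
  (c⁷) · (c⁷) = c¹⁴

Answer: c¹⁴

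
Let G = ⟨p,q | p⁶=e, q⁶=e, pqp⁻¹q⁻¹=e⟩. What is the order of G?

Enumerate words in the generators, reducing via the relations: the distinct elements are
  {e, p, q, pq, p², p³, p⁴, p⁵, q², q³, q⁴, q⁵, pq², pq³, pq⁴, pq⁵, p²q, p³q, p⁴q, p⁵q, p²q², p²q³, p²q⁴, p²q⁵, p³q², p³q³, p³q⁴, p³q⁵, p⁴q², p⁴q³, p⁴q⁴, p⁴q⁵, p⁵q², p⁵q³, p⁵q⁴, p⁵q⁵}.
No further products give new elements, so |G| = 36.

Answer: 36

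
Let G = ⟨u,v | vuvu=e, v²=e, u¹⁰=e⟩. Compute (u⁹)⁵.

Compute successive powers of (u⁹), reducing at each step:
  (u⁹)²: (u⁹) · u⁹ = u⁸
  (u⁹)³: (u⁸) · u⁹ = u⁷
  (u⁹)⁴: (u⁷) · u⁹ = u⁶
  (u⁹)⁵: (u⁶) · u⁹ = u⁵

Answer: u⁵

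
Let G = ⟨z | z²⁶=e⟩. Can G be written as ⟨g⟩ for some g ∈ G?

|G| = 26. The element z has order 26 (its powers give 26 distinct elements), so ⟨z⟩ = G and G is cyclic.

Answer: Yes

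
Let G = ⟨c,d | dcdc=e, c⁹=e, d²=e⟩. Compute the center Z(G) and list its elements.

An element z ∈ Z(G) iff z commutes with every generator.
For example e is central: e·c = c = c·e; e·d = d = d·e.
Whereas c ∉ Z(G) since c·d = cd ≠ c⁸d = d·c.
Checking each of the 18 elements this way gives Z(G) = {e}, of order 1.

Answer: {e}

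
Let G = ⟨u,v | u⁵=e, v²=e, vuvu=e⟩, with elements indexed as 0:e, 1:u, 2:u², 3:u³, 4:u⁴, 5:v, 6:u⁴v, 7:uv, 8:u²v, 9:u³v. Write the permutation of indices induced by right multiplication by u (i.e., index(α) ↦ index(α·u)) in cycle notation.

(0 1 2 3 4)(5 6 9 8 7)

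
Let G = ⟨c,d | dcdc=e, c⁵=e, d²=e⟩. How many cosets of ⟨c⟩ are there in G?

First find ord(c) by computing successive powers:
  c¹ = c, c² = c², c³ = c³, c⁴ = c⁴, c⁵ = e.
So |⟨c⟩| = ord(c) = 5. With |G| = 10, by Lagrange [G : ⟨c⟩] = 10/5 = 2.

Answer: 2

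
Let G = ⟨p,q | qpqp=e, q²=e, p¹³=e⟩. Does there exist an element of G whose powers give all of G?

Every cyclic group is abelian. But p·q = pq while q·p = p¹²q, so p·q ≠ q·p and G is not abelian. Hence G is not cyclic.

Answer: No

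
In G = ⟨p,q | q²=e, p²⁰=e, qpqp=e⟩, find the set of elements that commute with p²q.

⟨p²q⟩ ⊆ C_G(p²q) since powers of p²q commute with p²q; so |C_G(p²q)| ≥ |⟨p²q⟩| = 2.
By orbit–stabilizer, |C_G(p²q)| = |G| / |conj. class of p²q| = 40 / 10 = 4.
The 4 elements commuting with p²q are {e, p¹⁰, p²q, p¹²q}.

Answer: {e, p¹⁰, p²q, p¹²q}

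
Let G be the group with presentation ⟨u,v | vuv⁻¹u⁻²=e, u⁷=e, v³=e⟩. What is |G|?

Enumerate words in the generators, reducing via the relations: the distinct elements are
  {e, u, v, uv, u², u³, u⁴, u⁵, u⁶, v², uv², u²v, u³v, u⁴v, u⁵v, u⁶v, u²v², u³v², u⁴v², u⁵v², u⁶v²}.
No further products give new elements, so |G| = 21.

Answer: 21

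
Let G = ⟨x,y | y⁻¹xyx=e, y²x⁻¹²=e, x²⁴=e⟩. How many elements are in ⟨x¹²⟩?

|⟨x¹²⟩| equals the order of x¹². Compute successive powers until reaching e:
  (x¹²)¹ = x¹², (x¹²)² = e.
The smallest positive k with (x¹²)ᵏ = e is 2, so |⟨x¹²⟩| = 2.

Answer: 2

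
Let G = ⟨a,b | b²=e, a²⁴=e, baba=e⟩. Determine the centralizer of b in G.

⟨b⟩ ⊆ C_G(b) since powers of b commute with b; so |C_G(b)| ≥ |⟨b⟩| = 2.
By orbit–stabilizer, |C_G(b)| = |G| / |conj. class of b| = 48 / 12 = 4.
The 4 elements commuting with b are {e, a¹², b, a¹²b}.

Answer: {e, a¹², b, a¹²b}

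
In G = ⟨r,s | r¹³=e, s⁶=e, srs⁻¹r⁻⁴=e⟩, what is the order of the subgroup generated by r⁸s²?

|⟨r⁸s²⟩| equals the order of r⁸s². Compute successive powers until reaching e:
  (r⁸s²)¹ = r⁸s², (r⁸s²)² = r⁶s⁴, (r⁸s²)³ = e.
The smallest positive k with (r⁸s²)ᵏ = e is 3, so |⟨r⁸s²⟩| = 3.

Answer: 3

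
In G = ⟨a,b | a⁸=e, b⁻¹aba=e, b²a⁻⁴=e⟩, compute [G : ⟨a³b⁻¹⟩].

First find ord(a³b⁻¹) by computing successive powers:
  (a³b⁻¹)¹ = a³b⁻¹, (a³b⁻¹)² = a⁴, (a³b⁻¹)³ = a³b, (a³b⁻¹)⁴ = e.
So |⟨a³b⁻¹⟩| = ord(a³b⁻¹) = 4. With |G| = 16, by Lagrange [G : ⟨a³b⁻¹⟩] = 16/4 = 4.

Answer: 4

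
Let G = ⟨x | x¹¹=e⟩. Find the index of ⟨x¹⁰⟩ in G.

First find ord(x¹⁰) by computing successive powers:
  (x¹⁰)¹ = x¹⁰, (x¹⁰)² = x⁹, (x¹⁰)³ = x⁸, (x¹⁰)⁴ = x⁷, (x¹⁰)⁵ = x⁶, (x¹⁰)⁶ = x⁵, (x¹⁰)⁷ = x⁴, (x¹⁰)⁸ = x³, (x¹⁰)⁹ = x², (x¹⁰)¹⁰ = x, (x¹⁰)¹¹ = e.
So |⟨x¹⁰⟩| = ord(x¹⁰) = 11. With |G| = 11, by Lagrange [G : ⟨x¹⁰⟩] = 11/11 = 1.

Answer: 1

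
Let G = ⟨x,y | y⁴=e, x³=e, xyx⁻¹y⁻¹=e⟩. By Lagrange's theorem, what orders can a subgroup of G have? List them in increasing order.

|G| = 12 = 2² · 3. By Lagrange's theorem the order of any subgroup divides 12; the divisors of 12 are 1, 2, 3, 4, 6, 12.

Answer: 1, 2, 3, 4, 6, 12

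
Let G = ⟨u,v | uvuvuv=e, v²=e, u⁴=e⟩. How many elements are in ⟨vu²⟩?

|⟨vu²⟩| equals the order of vu². Compute successive powers until reaching e:
  (vu²)¹ = vu², (vu²)² = u²vu²v, (vu²)³ = u²v, (vu²)⁴ = e.
The smallest positive k with (vu²)ᵏ = e is 4, so |⟨vu²⟩| = 4.

Answer: 4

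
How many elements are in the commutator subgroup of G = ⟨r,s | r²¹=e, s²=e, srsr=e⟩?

G' = [G, G] is generated by all commutators. The generator-pair commutators are: [r, s] = r².
The subgroup they normally generate is {e, r, r², r³, r⁴, r⁵, r⁶, r⁷, r⁸, r⁹, r¹⁰, r¹¹, r¹², r¹³, r¹⁴, r¹⁵, r¹⁶, r¹⁷, r¹⁸, r¹⁹, r²⁰}, of order 21.
Check: |G/G'| = 42/21 = 2 is the order of the abelianisation.

Answer: 21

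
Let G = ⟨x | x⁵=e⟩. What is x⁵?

Compute successive powers of x, reducing at each step:
  x²: x · x = x²
  x³: (x²) · x = x³
  x⁴: (x³) · x = x⁴
  x⁵: (x⁴) · x = e

Answer: e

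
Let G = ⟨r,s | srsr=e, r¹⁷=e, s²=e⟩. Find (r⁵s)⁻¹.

The order of (r⁵s) is 2 (smallest k with (r⁵s)ᵏ = e), so (r⁵s)⁻¹ = (r⁵s)¹ = r⁵s.
Check: (r⁵s) · (r⁵s) → (r⁵s) · r⁵ = s;   s · s = e, giving e as required.

Answer: r⁵s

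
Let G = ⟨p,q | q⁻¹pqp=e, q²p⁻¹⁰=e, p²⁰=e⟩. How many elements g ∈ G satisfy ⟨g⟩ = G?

⟨g⟩ = G would require ord(g) = |G| = 40, but the maximum element order in G is 20 < 40. So G is not cyclic and no single element generates it: the count is 0.

Answer: 0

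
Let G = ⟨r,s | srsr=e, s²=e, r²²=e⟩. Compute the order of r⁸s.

Compute successive powers until reaching e:
  (r⁸s)¹ = r⁸s, (r⁸s)² = e.
The smallest positive k with (r⁸s)ᵏ = e is 2.

Answer: 2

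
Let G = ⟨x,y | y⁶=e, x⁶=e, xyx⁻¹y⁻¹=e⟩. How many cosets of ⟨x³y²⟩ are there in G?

First find ord(x³y²) by computing successive powers:
  (x³y²)¹ = x³y², (x³y²)² = y⁴, (x³y²)³ = x³, (x³y²)⁴ = y², (x³y²)⁵ = x³y⁴, (x³y²)⁶ = e.
So |⟨x³y²⟩| = ord(x³y²) = 6. With |G| = 36, by Lagrange [G : ⟨x³y²⟩] = 36/6 = 6.

Answer: 6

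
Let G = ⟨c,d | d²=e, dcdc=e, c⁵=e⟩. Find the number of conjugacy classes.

The conjugacy classes (representative and size) are:
  [e] (size 1), [c] (size 2), [c²] (size 2), [d] (size 5).
Class equation: 1 + 2 + 2 + 5 = 10 = |G|. So G has 4 conjugacy classes.

Answer: 4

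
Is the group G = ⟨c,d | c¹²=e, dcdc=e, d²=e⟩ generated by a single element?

Every cyclic group is abelian. But c·d = cd while d·c = c¹¹d, so c·d ≠ d·c and G is not abelian. Hence G is not cyclic.

Answer: No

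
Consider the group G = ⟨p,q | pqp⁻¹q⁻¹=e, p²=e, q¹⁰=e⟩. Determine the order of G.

Enumerate words in the generators, reducing via the relations: the distinct elements are
  {e, p, q, pq, q², q³, q⁴, q⁵, q⁶, q⁷, q⁸, q⁹, pq², pq³, pq⁴, pq⁵, pq⁶, pq⁷, pq⁸, pq⁹}.
No further products give new elements, so |G| = 20.

Answer: 20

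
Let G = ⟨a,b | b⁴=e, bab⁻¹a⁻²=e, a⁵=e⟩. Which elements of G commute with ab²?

⟨ab²⟩ ⊆ C_G(ab²) since powers of ab² commute with ab²; so |C_G(ab²)| ≥ |⟨ab²⟩| = 2.
By orbit–stabilizer, |C_G(ab²)| = |G| / |conj. class of ab²| = 20 / 5 = 4.
The 4 elements commuting with ab² are {e, a²b, ab², a⁴b³}.

Answer: {e, a²b, ab², a⁴b³}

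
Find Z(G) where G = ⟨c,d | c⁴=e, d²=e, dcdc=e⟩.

An element z ∈ Z(G) iff z commutes with every generator.
For example c² is central: (c²)·c = c³ = c·(c²); (c²)·d = c²d = d·(c²).
Whereas c ∉ Z(G) since c·d = cd ≠ c³d = d·c.
Checking each of the 8 elements this way gives Z(G) = {e, c²}, of order 2.

Answer: {e, c²}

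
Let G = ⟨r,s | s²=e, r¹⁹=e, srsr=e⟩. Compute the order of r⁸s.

Compute successive powers until reaching e:
  (r⁸s)¹ = r⁸s, (r⁸s)² = e.
The smallest positive k with (r⁸s)ᵏ = e is 2.

Answer: 2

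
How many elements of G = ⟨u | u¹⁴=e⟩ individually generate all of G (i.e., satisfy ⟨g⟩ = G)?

G is cyclic of order 14. An element generates G iff its order is 14, and a cyclic group of order 14 has exactly φ(14) = 6 such elements.

Answer: 6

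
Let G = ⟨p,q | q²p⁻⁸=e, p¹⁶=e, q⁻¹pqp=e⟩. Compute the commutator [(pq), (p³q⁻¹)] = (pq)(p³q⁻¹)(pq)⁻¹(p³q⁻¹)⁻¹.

[(pq), (p³q⁻¹)] = (pq)·(p³q⁻¹)·(pq)⁻¹·(p³q⁻¹)⁻¹.
  (pq) · (p³q⁻¹) = p¹⁴
  (p¹⁴) · (pq⁻¹) = p⁷q
  (p⁷q) · (p³q) = p¹²

Answer: p¹²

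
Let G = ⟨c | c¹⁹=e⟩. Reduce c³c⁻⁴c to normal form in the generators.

Multiply left to right, reducing at each step:
  (c³) · c⁻⁴ = c¹⁸
  (c¹⁸) · c = e

Answer: e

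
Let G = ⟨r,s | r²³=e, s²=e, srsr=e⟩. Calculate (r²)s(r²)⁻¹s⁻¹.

[(r²), s] = (r²)·s·(r²)⁻¹·s⁻¹.
  (r²) · s = r²s
  (r²s) · (r²¹) = r⁴s
  (r⁴s) · s = r⁴

Answer: r⁴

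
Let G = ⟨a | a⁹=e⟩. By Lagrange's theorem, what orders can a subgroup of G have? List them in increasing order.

|G| = 9 = 3². By Lagrange's theorem the order of any subgroup divides 9; the divisors of 9 are 1, 3, 9.

Answer: 1, 3, 9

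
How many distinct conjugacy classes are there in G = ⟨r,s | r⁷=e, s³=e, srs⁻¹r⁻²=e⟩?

The conjugacy classes (representative and size) are:
  [e] (size 1), [r²] (size 3), [r⁵] (size 3), [s] (size 7), [s²] (size 7).
Class equation: 1 + 3 + 3 + 7 + 7 = 21 = |G|. So G has 5 conjugacy classes.

Answer: 5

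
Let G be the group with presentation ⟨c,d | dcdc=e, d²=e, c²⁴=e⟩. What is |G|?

Enumerate words in the generators, reducing via the relations: the distinct elements are
  {c, d, e, cd, c², c³, c⁴, c⁵, c⁶, c⁷, c⁸, c⁹, c²d, c²², c²³, c²¹, c²⁰, c³d, c¹², c¹³, c¹¹, c¹⁰, c¹⁴, c¹⁵, c¹⁶, c¹⁷, c¹⁸, c¹⁹, c⁴d, c⁵d, c⁶d, c⁷d, c⁸d, c⁹d, c²²d, c²³d, c²¹d, c²⁰d, c¹²d, c¹³d, c¹¹d, c¹⁰d, c¹⁴d, c¹⁵d, c¹⁶d, c¹⁷d, c¹⁸d, c¹⁹d}.
No further products give new elements, so |G| = 48.

Answer: 48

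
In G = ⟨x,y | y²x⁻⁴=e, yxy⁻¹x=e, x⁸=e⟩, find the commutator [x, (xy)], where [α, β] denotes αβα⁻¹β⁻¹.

[x, (xy)] = x·(xy)·x⁻¹·(xy)⁻¹.
  x · (xy) = x²y
  (x²y) · (x⁷) = x³y
  (x³y) · (xy⁻¹) = x²

Answer: x²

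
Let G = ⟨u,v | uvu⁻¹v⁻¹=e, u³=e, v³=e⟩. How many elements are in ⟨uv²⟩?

|⟨uv²⟩| equals the order of uv². Compute successive powers until reaching e:
  (uv²)¹ = uv², (uv²)² = u²v, (uv²)³ = e.
The smallest positive k with (uv²)ᵏ = e is 3, so |⟨uv²⟩| = 3.

Answer: 3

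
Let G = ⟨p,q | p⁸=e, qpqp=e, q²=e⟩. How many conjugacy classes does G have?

The conjugacy classes (representative and size) are:
  [e] (size 1), [p] (size 2), [p⁶] (size 2), [p³] (size 2), [p⁴] (size 1), [q] (size 4), [p⁵q] (size 4).
Class equation: 1 + 2 + 2 + 2 + 1 + 4 + 4 = 16 = |G|. So G has 7 conjugacy classes.

Answer: 7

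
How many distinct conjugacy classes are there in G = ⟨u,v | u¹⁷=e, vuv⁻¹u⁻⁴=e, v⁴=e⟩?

The conjugacy classes (representative and size) are:
  [e] (size 1), [u⁴] (size 4), [u²] (size 4), [u⁵] (size 4), [u¹¹] (size 4), [u⁷v] (size 17), [u³v²] (size 17), [u⁹v³] (size 17).
Class equation: 1 + 4 + 4 + 4 + 4 + 17 + 17 + 17 = 68 = |G|. So G has 8 conjugacy classes.

Answer: 8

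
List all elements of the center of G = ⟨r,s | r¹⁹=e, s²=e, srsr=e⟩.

An element z ∈ Z(G) iff z commutes with every generator.
For example e is central: e·r = r = r·e; e·s = s = s·e.
Whereas r ∉ Z(G) since r·s = rs ≠ r¹⁸s = s·r.
Checking each of the 38 elements this way gives Z(G) = {e}, of order 1.

Answer: {e}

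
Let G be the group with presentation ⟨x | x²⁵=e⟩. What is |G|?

G is generated by a single element, so G is cyclic. The relator gives x²⁵ = e and no smaller power is forced to be e, so the 25 powers {e, x, x², x³, x⁴, x⁵, x⁶, x⁷, x⁸, x⁹, x²², x²³, x²¹, x²⁰, x²⁴, x¹², x¹³, x¹¹, x¹⁰, x¹⁴, x¹⁵, x¹⁶, x¹⁷, x¹⁸, x¹⁹} are distinct. Hence |G| = 25.

Answer: 25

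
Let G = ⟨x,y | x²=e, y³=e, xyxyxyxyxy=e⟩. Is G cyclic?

Every cyclic group is abelian. But x·y = xy while y·x = yx, so x·y ≠ y·x and G is not abelian. Hence G is not cyclic.

Answer: No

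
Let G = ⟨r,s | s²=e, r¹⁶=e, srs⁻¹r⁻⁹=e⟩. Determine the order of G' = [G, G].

G' = [G, G] is generated by all commutators. The generator-pair commutators are: [r, s] = r⁸.
The subgroup they normally generate is {e, r⁸}, of order 2.
Check: |G/G'| = 32/2 = 16 is the order of the abelianisation.

Answer: 2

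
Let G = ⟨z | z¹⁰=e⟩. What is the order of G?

G is generated by a single element, so G is cyclic. The relator gives z¹⁰ = e and no smaller power is forced to be e, so the 10 powers {e, z, z², z³, z⁴, z⁵, z⁶, z⁷, z⁸, z⁹} are distinct. Hence |G| = 10.

Answer: 10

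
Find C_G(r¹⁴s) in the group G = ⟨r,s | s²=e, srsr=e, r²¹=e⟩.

⟨r¹⁴s⟩ ⊆ C_G(r¹⁴s) since powers of r¹⁴s commute with r¹⁴s; so |C_G(r¹⁴s)| ≥ |⟨r¹⁴s⟩| = 2.
By orbit–stabilizer, |C_G(r¹⁴s)| = |G| / |conj. class of r¹⁴s| = 42 / 21 = 2.
The 2 elements commuting with r¹⁴s are {e, r¹⁴s}.

Answer: {e, r¹⁴s}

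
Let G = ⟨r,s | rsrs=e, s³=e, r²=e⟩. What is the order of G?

Enumerate words in the generators, reducing via the relations: the distinct elements are
  {e, r, s, rs, s², rs²}.
No further products give new elements, so |G| = 6.

Answer: 6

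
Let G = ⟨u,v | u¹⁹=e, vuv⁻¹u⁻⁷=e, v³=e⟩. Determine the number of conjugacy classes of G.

The conjugacy classes (representative and size) are:
  [e] (size 1), [u¹¹] (size 3), [u¹⁴] (size 3), [u⁶] (size 3), [u¹⁷] (size 3), [u¹²] (size 3), [u¹⁰] (size 3), [u²v] (size 19), [u¹⁸v²] (size 19).
Class equation: 1 + 3 + 3 + 3 + 3 + 3 + 3 + 19 + 19 = 57 = |G|. So G has 9 conjugacy classes.

Answer: 9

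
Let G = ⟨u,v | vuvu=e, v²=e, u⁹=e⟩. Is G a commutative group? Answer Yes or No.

u·v = uv but v·u = u⁸v, so u·v ≠ v·u and G is not abelian.

Answer: No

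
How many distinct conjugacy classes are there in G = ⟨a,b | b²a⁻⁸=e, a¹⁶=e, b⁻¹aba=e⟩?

The conjugacy classes (representative and size) are:
  [e] (size 1), [a] (size 2), [a¹⁴] (size 2), [a³] (size 2), [a¹²] (size 2), [a⁵] (size 2), [a¹⁰] (size 2), [a⁷] (size 2), [a⁸] (size 1), [a⁶b] (size 8), [a³b⁻¹] (size 8).
Class equation: 1 + 2 + 2 + 2 + 2 + 2 + 2 + 2 + 1 + 8 + 8 = 32 = |G|. So G has 11 conjugacy classes.

Answer: 11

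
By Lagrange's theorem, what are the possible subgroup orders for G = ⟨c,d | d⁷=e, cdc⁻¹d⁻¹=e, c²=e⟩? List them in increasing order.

|G| = 14 = 2 · 7. By Lagrange's theorem the order of any subgroup divides 14; the divisors of 14 are 1, 2, 7, 14.

Answer: 1, 2, 7, 14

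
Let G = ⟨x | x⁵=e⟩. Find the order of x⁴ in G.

Compute successive powers until reaching e:
  (x⁴)¹ = x⁴, (x⁴)² = x³, (x⁴)³ = x², (x⁴)⁴ = x, (x⁴)⁵ = e.
The smallest positive k with (x⁴)ᵏ = e is 5.

Answer: 5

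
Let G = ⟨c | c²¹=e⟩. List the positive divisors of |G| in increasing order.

|G| = 21 = 3 · 7. By Lagrange's theorem the order of any subgroup divides 21; the divisors of 21 are 1, 3, 7, 21.

Answer: 1, 3, 7, 21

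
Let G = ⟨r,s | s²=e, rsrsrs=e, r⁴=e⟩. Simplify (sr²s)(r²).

Compute (sr²s) · (r²) by multiplying left to right and reducing via the relations at each step:
  (sr²s) · r² = r²sr²s

Answer: r²sr²s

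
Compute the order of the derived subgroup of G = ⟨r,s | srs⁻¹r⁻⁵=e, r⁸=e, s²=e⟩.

G' = [G, G] is generated by all commutators. The generator-pair commutators are: [r, s] = r⁴.
The subgroup they normally generate is {e, r⁴}, of order 2.
Check: |G/G'| = 16/2 = 8 is the order of the abelianisation.

Answer: 2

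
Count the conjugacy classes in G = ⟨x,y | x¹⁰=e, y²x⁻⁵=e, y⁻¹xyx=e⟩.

The conjugacy classes (representative and size) are:
  [e] (size 1), [x] (size 2), [x⁸] (size 2), [x⁷] (size 2), [x⁴] (size 2), [x⁵] (size 1), [x⁴y] (size 5), [x²y⁻¹] (size 5).
Class equation: 1 + 2 + 2 + 2 + 2 + 1 + 5 + 5 = 20 = |G|. So G has 8 conjugacy classes.

Answer: 8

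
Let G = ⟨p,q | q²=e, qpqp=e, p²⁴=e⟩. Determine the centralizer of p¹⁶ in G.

⟨p¹⁶⟩ ⊆ C_G(p¹⁶) since powers of p¹⁶ commute with p¹⁶; so |C_G(p¹⁶)| ≥ |⟨p¹⁶⟩| = 3.
By orbit–stabilizer, |C_G(p¹⁶)| = |G| / |conj. class of p¹⁶| = 48 / 2 = 24.
The 24 elements commuting with p¹⁶ are {e, p, p², p³, p⁴, p⁵, p⁶, p⁷, p⁸, p⁹, p¹⁰, p¹¹, p¹², p¹³, p¹⁴, p¹⁵, p¹⁶, p¹⁷, p¹⁸, p¹⁹, p²⁰, p²¹, p²², p²³}.

Answer: {e, p, p², p³, p⁴, p⁵, p⁶, p⁷, p⁸, p⁹, p¹⁰, p¹¹, p¹², p¹³, p¹⁴, p¹⁵, p¹⁶, p¹⁷, p¹⁸, p¹⁹, p²⁰, p²¹, p²², p²³}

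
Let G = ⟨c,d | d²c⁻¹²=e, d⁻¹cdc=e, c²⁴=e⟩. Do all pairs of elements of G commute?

c·d = cd but d·c = c¹¹d⁻¹, so c·d ≠ d·c and G is not abelian.

Answer: No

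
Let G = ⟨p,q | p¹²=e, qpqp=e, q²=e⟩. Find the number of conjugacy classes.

The conjugacy classes (representative and size) are:
  [e] (size 1), [p¹¹] (size 2), [p²] (size 2), [p⁹] (size 2), [p⁴] (size 2), [p⁵] (size 2), [p⁶] (size 1), [q] (size 6), [pq] (size 6).
Class equation: 1 + 2 + 2 + 2 + 2 + 2 + 1 + 6 + 6 = 24 = |G|. So G has 9 conjugacy classes.

Answer: 9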